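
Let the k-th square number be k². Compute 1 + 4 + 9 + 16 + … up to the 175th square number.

1801800

Σ_{i=1}^{175} i² = 175·176·351/6 = 1801800.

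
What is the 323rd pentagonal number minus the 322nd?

967

Consecutive pentagonal numbers differ by 3n − 2: here 3·323 − 2 = 967.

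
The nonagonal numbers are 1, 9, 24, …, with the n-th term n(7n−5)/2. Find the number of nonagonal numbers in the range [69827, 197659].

The n-th nonagonal number is n(7n−5)/2.
Smallest index with value ≥ 69827: n = 142 (giving 70219).
Largest index with value ≤ 197659: n = 238 (giving 197659).
Indices 142 through 238: 97 terms.

97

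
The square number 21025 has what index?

We need n² = 21025, so n = √21025 = 145.
Check: 145² = 21025. ✓

145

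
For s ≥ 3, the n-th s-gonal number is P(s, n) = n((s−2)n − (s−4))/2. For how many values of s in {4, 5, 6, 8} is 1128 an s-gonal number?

1

s = 4: P(4, 33) = 1089 and P(4, 34) = 1156; 1128 is not s-gonal.
s = 5: P(5, 27) = 1080 and P(5, 28) = 1162; 1128 is not s-gonal.
s = 6: P(6, 24) = 1128. ✓
s = 8: P(8, 19) = 1045 and P(8, 20) = 1160; 1128 is not s-gonal.
Hits: s ∈ {6} → 1.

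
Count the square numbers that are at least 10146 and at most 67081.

159

The n-th square number is n².
Smallest index with value ≥ 10146: n = 101 (giving 10201).
Largest index with value ≤ 67081: n = 259 (giving 67081).
Indices 101 through 259: 159 terms.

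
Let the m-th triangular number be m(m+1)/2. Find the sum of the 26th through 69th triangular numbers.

54230

Σ i(i+1)/2 = (Σi² + Σi) / 2 over i = 26..69.
Σi = 2415 − 325 = 2090 and Σi² = 111895 − 5525 = 106370.
(1·106370 + 1·2090) / 2 = 108460/2 = 54230.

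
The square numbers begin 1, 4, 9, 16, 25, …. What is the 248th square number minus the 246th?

248² = 61504 and 246² = 60516.
Difference: 61504 − 60516 = 988.

988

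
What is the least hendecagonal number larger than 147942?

Solve n(9n−7)/2 > 147942 for integer n.
The largest n with value ≤ 147942 is 181 (since 146791 ≤ 147942 < 148421), so the first above is n = 182, value 148421.

148421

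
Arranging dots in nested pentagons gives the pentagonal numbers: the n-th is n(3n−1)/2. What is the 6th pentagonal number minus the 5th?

16

Consecutive pentagonal numbers differ by 3n − 2: here 3·6 − 2 = 16.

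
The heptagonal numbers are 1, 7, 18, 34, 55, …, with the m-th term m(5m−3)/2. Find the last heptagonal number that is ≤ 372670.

Solve n(5n−3)/2 ≤ 372670 for integer n.
n = 386 gives 371911 ≤ 372670, while n = 387 gives 373842 > 372670; so the answer is 371911.

371911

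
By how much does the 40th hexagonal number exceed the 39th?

157

Consecutive hexagonal numbers differ by 4n − 3: here 4·40 − 3 = 157.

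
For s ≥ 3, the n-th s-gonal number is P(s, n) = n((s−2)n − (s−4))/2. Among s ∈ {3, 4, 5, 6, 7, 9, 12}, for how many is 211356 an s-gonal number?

1

s = 3: P(3, 649) = 210925 and P(3, 650) = 211575; 211356 is not s-gonal.
s = 4: P(4, 459) = 210681 and P(4, 460) = 211600; 211356 is not s-gonal.
s = 5: P(5, 375) = 210750 and P(5, 376) = 211876; 211356 is not s-gonal.
s = 6: P(6, 325) = 210925 and P(6, 326) = 212226; 211356 is not s-gonal.
s = 7: P(7, 291) = 211266 and P(7, 292) = 212722; 211356 is not s-gonal.
s = 9: P(9, 246) = 211191 and P(9, 247) = 212914; 211356 is not s-gonal.
s = 12: P(12, 206) = 211356. ✓
Hits: s ∈ {12} → 1.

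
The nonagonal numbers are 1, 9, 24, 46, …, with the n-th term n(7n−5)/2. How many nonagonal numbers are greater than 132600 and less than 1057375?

The n-th nonagonal number is n(7n−5)/2.
Smallest index with value > 132600: n = 196 (giving 133966).
Largest index with value < 1057375: n = 549 (giving 1053531).
Indices 196 through 549: 354 terms.

354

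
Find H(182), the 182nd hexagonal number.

The 182nd hexagonal number is n(2n−1) with n = 182.
182·(2·182 − 1) = 182·363 = 66066.

66066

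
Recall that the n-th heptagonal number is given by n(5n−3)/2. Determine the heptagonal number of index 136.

46036

The 136th heptagonal number is n(5n−3)/2 with n = 136.
136·(5·136 − 3)/2 = 136·677/2 = 46036.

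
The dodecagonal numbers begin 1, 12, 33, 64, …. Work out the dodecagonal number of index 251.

314001

The 251st dodecagonal number is n(5n−4) with n = 251.
251·(5·251 − 4) = 251·1251 = 314001.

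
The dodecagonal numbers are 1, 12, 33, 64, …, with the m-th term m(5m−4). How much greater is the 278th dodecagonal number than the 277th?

Consecutive dodecagonal numbers differ by 10n − 9: here 10·278 − 9 = 2771.

2771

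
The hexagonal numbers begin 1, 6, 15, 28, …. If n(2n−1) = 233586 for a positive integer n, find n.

Set n(2n−1) = 233586, giving 2n² − n − 233586 = 0.
The discriminant is 1 + 8·233586 = 1868689, and √1868689 = 1367.
So n = (1 + 1367) / 4 = 1368/4 = 342.

342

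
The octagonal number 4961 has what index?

Set n(3n−2) = 4961, giving 3n² − 2n − 4961 = 0.
So n = (2 + 244) / 6 = 246/6 = 41.

41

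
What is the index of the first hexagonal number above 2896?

39

Solve n(2n−1) > 2896 for integer n.
The largest n with value ≤ 2896 is 38 (since 2850 ≤ 2896 < 3003), so the first above is n = 39, value 3003.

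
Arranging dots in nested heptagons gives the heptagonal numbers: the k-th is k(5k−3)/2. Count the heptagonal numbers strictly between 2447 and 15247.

The n-th heptagonal number is n(5n−3)/2.
Smallest index with value > 2447: n = 32 (giving 2512).
Largest index with value < 15247: n = 78 (giving 15093).
Indices 32 through 78: 47 terms.

47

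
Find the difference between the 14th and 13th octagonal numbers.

79

Consecutive octagonal numbers differ by 6n − 5: here 6·14 − 5 = 79.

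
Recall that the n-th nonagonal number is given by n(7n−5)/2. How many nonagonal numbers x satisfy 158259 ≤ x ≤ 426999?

137

The n-th nonagonal number is n(7n−5)/2.
Smallest index with value ≥ 158259: n = 213 (giving 158259).
Largest index with value ≤ 426999: n = 349 (giving 425431).
Indices 213 through 349: 137 terms.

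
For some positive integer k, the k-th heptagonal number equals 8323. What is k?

Set n(5n−3)/2 = 8323, giving 5n² − 3n − 16646 = 0.
So n = (3 + 577) / 10 = 580/10 = 58.

58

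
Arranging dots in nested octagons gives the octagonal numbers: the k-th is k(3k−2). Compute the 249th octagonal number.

The 249th octagonal number is n(3n−2) with n = 249.
249·(3·249 − 2) = 249·745 = 185505.

185505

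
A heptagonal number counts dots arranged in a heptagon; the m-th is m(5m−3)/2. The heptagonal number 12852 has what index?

72

Set n(5n−3)/2 = 12852, giving 5n² − 3n − 25704 = 0.
So n = (3 + 717) / 10 = 720/10 = 72.
Check: 72·(5·72 − 3)/2 = 12852. ✓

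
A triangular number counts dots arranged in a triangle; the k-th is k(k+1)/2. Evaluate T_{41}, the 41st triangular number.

861

The 41st triangular number is n(n+1)/2 with n = 41.
41·42/2 = 1722/2 = 861.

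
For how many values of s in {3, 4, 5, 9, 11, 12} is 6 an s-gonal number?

1

s = 3: P(3, 3) = 6. ✓
s = 4: P(4, 2) = 4 and P(4, 3) = 9; 6 is not s-gonal.
s = 5: P(5, 2) = 5 and P(5, 3) = 12; 6 is not s-gonal.
s = 9: P(9, 1) = 1 and P(9, 2) = 9; 6 is not s-gonal.
s = 11: P(11, 1) = 1 and P(11, 2) = 11; 6 is not s-gonal.
s = 12: P(12, 1) = 1 and P(12, 2) = 12; 6 is not s-gonal.
Hits: s ∈ {3} → 1.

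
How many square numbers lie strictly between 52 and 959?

23

The n-th square number is n².
Smallest index with value > 52: n = 8 (giving 64).
Largest index with value < 959: n = 30 (giving 900).
Indices 8 through 30: 23 terms.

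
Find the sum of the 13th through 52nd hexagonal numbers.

Σ i(2i−1) = 2Σi² − Σi over i = 13..52.
Σi = 1378 − 78 = 1300 and Σi² = 48230 − 650 = 47580.
2·47580 − 1·1300 = 93860.

93860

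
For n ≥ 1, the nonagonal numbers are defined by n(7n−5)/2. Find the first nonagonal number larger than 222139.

Solve n(7n−5)/2 > 222139 for integer n.
The largest n with value ≤ 222139 is 252 (since 221634 ≤ 222139 < 223399), so the first above is n = 253, value 223399.

223399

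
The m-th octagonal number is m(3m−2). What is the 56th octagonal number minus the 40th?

56·(3·56 − 2) = 9296 and 40·(3·40 − 2) = 4720.
Difference: 9296 − 4720 = 4576.

4576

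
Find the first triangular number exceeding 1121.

1128

Solve n(n+1)/2 > 1121 for integer n.
The largest n with value ≤ 1121 is 46 (since 1081 ≤ 1121 < 1128), so the first above is n = 47, value 1128.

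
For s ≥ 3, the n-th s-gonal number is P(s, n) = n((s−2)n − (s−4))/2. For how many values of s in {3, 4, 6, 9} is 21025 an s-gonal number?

1

s = 3: P(3, 204) = 20910 and P(3, 205) = 21115; 21025 is not s-gonal.
s = 4: P(4, 145) = 21025. ✓
s = 6: P(6, 102) = 20706 and P(6, 103) = 21115; 21025 is not s-gonal.
s = 9: P(9, 77) = 20559 and P(9, 78) = 21099; 21025 is not s-gonal.
Hits: s ∈ {4} → 1.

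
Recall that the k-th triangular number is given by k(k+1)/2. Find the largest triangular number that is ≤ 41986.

41905

Solve n(n+1)/2 ≤ 41986 for integer n.
n = 289 gives 41905 ≤ 41986, while n = 290 gives 42195 > 41986; so the answer is 41905.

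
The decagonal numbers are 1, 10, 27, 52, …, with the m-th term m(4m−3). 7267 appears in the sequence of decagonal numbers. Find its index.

43

Set n(4n−3) = 7267, giving 4n² − 3n − 7267 = 0.
The discriminant is 9 + 16·7267 = 116281, and √116281 = 341.
So n = (3 + 341) / 8 = 344/8 = 43.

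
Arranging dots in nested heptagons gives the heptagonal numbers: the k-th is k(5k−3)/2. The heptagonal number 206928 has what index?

Set n(5n−3)/2 = 206928, giving 5n² − 3n − 413856 = 0.
The discriminant is 9 + 40·206928 = 8277129, and √8277129 = 2877.
So n = (3 + 2877) / 10 = 2880/10 = 288.
Check: 288·(5·288 − 3)/2 = 206928. ✓

288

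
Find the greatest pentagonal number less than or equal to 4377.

4347

Solve n(3n−1)/2 ≤ 4377 for integer n.
n = 54 gives 4347 ≤ 4377, while n = 55 gives 4510 > 4377; so the answer is 4347.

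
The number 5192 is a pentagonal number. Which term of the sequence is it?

Set n(3n−1)/2 = 5192, giving 3n² − n − 10384 = 0.
The discriminant is 1 + 24·5192 = 124609, and √124609 = 353.
So n = (1 + 353) / 6 = 354/6 = 59.

59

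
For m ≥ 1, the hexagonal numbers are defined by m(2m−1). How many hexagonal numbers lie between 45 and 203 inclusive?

6

The n-th hexagonal number is n(2n−1).
Smallest index with value ≥ 45: n = 5 (giving 45).
Largest index with value ≤ 203: n = 10 (giving 190).
Indices 5 through 10: 6 terms.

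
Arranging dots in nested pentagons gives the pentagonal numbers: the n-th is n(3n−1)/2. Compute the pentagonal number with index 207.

207·(3·207 − 1)/2 = 207·620/2 = 207·310 = 64170.

64170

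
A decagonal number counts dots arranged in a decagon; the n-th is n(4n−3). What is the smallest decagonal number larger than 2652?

Solve n(4n−3) > 2652 for integer n.
The largest n with value ≤ 2652 is 26 (since 2626 ≤ 2652 < 2835), so the first above is n = 27, value 2835.

2835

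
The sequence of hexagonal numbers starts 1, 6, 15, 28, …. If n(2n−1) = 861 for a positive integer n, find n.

21

Set n(2n−1) = 861, giving 2n² − n − 861 = 0.
The discriminant is 1 + 8·861 = 6889, and √6889 = 83.
So n = (1 + 83) / 4 = 84/4 = 21.
Check: 21·(2·21 − 1) = 861. ✓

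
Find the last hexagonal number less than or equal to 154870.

Solve n(2n−1) ≤ 154870 for integer n.
n = 278 gives 154290 ≤ 154870, while n = 279 gives 155403 > 154870; so the answer is 154290.

154290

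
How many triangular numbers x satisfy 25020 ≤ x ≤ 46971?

83

The n-th triangular number is n(n+1)/2.
Smallest index with value ≥ 25020: n = 224 (giving 25200).
Largest index with value ≤ 46971: n = 306 (giving 46971).
Indices 224 through 306: 83 terms.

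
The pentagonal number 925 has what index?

Set n(3n−1)/2 = 925, giving 3n² − n − 1850 = 0.
The discriminant is 1 + 24·925 = 22201, and √22201 = 149.
So n = (1 + 149) / 6 = 150/6 = 25.
Check: 25·(3·25 − 1)/2 = 925. ✓

25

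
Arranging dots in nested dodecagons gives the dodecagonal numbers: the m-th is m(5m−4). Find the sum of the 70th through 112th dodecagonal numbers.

1797873

Σ i(5i−4) = 5Σi² − 4Σi over i = 70..112.
Σi = 6328 − 2415 = 3913 and Σi² = 474600 − 111895 = 362705.
5·362705 − 4·3913 = 1797873.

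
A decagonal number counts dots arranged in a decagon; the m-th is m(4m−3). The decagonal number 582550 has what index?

382

Set n(4n−3) = 582550, giving 4n² − 3n − 582550 = 0.
The discriminant is 9 + 16·582550 = 9320809, and √9320809 = 3053.
So n = (3 + 3053) / 8 = 3056/8 = 382.
Check: 382·(4·382 − 3) = 582550. ✓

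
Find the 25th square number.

The 25th square number is n² with n = 25.
25² = 625.

625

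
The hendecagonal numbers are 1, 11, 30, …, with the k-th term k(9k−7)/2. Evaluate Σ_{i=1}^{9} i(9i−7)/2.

Σ i(9i−7)/2 = (9Σi² − 7Σi) / 2 over i = 1..9.
Σi = 45 and Σi² = 285.
(9·285 − 7·45) / 2 = 2250/2 = 1125.

1125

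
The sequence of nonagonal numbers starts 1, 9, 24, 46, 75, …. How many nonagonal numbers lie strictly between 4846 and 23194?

44

The n-th nonagonal number is n(7n−5)/2.
Smallest index with value > 4846: n = 38 (giving 4959).
Largest index with value < 23194: n = 81 (giving 22761).
Indices 38 through 81: 44 terms.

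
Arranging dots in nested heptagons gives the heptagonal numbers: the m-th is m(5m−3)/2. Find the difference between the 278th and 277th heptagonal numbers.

1386

Consecutive heptagonal numbers differ by 5n − 4: here 5·278 − 4 = 1386.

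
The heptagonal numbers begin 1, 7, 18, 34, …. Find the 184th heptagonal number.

84364

The 184th heptagonal number is n(5n−3)/2 with n = 184.
184·(5·184 − 3)/2 = 184·917/2 = 84364.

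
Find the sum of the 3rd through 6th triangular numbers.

52

Σ i(i+1)/2 = (Σi² + Σi) / 2 over i = 3..6.
Σi = 21 − 3 = 18 and Σi² = 91 − 5 = 86.
(1·86 + 1·18) / 2 = 104/2 = 52.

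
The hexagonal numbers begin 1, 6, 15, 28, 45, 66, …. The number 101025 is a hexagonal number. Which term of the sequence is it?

Set n(2n−1) = 101025, giving 2n² − n − 101025 = 0.
The discriminant is 1 + 8·101025 = 808201, and √808201 = 899.
So n = (1 + 899) / 4 = 900/4 = 225.

225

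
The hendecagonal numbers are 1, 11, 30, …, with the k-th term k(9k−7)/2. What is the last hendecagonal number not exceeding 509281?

Solve n(9n−7)/2 ≤ 509281 for integer n.
n = 336 gives 506856 ≤ 509281, while n = 337 gives 509881 > 509281; so the answer is 506856.

506856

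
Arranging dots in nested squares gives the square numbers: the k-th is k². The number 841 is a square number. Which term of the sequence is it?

We need n² = 841, so n = √841 = 29.

29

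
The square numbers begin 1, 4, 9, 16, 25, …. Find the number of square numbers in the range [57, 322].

10

The n-th square number is n².
Smallest index with value ≥ 57: n = 8 (giving 64).
Largest index with value ≤ 322: n = 17 (giving 289).
Indices 8 through 17: 10 terms.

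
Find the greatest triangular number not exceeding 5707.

Solve n(n+1)/2 ≤ 5707 for integer n.
n = 106 gives 5671 ≤ 5707, while n = 107 gives 5778 > 5707; so the answer is 5671.

5671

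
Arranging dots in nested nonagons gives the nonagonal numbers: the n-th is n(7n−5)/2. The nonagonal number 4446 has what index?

Set n(7n−5)/2 = 4446, giving 7n² − 5n − 8892 = 0.
So n = (5 + 499) / 14 = 504/14 = 36.

36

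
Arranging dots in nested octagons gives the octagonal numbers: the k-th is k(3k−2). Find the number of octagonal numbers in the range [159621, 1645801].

511

The n-th octagonal number is n(3n−2).
Smallest index with value ≥ 159621: n = 231 (giving 159621).
Largest index with value ≤ 1645801: n = 741 (giving 1645761).
Indices 231 through 741: 511 terms.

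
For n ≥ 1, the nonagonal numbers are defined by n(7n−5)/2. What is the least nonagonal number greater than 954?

Solve n(7n−5)/2 > 954 for integer n.
The largest n with value ≤ 954 is 16 (since 856 ≤ 954 < 969), so the first above is n = 17, value 969.

969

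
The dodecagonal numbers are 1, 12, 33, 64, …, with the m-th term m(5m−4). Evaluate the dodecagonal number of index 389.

389·(5·389 − 4) = 389·1941 = 755049.

755049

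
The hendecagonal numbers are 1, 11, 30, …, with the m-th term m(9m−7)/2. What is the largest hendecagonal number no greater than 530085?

528220

Solve n(9n−7)/2 ≤ 530085 for integer n.
n = 343 gives 528220 ≤ 530085, while n = 344 gives 531308 > 530085; so the answer is 528220.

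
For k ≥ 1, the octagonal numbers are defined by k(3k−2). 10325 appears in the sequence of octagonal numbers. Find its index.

59

Set n(3n−2) = 10325, giving 3n² − 2n − 10325 = 0.
The discriminant is 4 + 12·10325 = 123904, and √123904 = 352.
So n = (2 + 352) / 6 = 354/6 = 59.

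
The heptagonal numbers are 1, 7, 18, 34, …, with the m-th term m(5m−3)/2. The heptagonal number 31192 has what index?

112

Set n(5n−3)/2 = 31192, giving 5n² − 3n − 62384 = 0.
The discriminant is 9 + 40·31192 = 1247689, and √1247689 = 1117.
So n = (3 + 1117) / 10 = 1120/10 = 112.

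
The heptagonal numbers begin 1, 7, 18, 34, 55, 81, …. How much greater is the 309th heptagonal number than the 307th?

3077

309·(5·309 − 3)/2 = 238239 and 307·(5·307 − 3)/2 = 235162.
Difference: 238239 − 235162 = 3077.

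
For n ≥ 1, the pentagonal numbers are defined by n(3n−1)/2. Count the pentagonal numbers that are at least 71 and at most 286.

The n-th pentagonal number is n(3n−1)/2.
Smallest index with value ≥ 71: n = 8 (giving 92).
Largest index with value ≤ 286: n = 13 (giving 247).
Indices 8 through 13: 6 terms.

6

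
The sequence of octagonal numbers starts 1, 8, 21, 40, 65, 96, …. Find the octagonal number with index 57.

The 57th octagonal number is n(3n−2) with n = 57.
57·(3·57 − 2) = 57·169 = 9633.

9633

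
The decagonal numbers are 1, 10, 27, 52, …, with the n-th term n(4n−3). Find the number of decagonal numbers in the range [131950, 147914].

11

The n-th decagonal number is n(4n−3).
Smallest index with value ≥ 131950: n = 182 (giving 131950).
Largest index with value ≤ 147914: n = 192 (giving 146880).
Indices 182 through 192: 11 terms.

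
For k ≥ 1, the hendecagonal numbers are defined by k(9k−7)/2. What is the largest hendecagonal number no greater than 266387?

Solve n(9n−7)/2 ≤ 266387 for integer n.
n = 243 gives 264870 ≤ 266387, while n = 244 gives 267058 > 266387; so the answer is 264870.

264870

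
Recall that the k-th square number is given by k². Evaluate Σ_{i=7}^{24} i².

Σ_{i=7}^{24} i² = 4900 − 91 = 4809.

4809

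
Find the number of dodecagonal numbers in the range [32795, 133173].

82

The n-th dodecagonal number is n(5n−4).
Smallest index with value ≥ 32795: n = 82 (giving 33292).
Largest index with value ≤ 133173: n = 163 (giving 132193).
Indices 82 through 163: 82 terms.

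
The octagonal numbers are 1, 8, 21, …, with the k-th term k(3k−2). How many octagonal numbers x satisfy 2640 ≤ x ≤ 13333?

The n-th octagonal number is n(3n−2).
Smallest index with value ≥ 2640: n = 30 (giving 2640).
Largest index with value ≤ 13333: n = 67 (giving 13333).
Indices 30 through 67: 38 terms.

38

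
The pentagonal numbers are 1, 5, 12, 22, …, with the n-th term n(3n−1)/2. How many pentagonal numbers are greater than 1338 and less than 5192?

28

The n-th pentagonal number is n(3n−1)/2.
Smallest index with value > 1338: n = 31 (giving 1426).
Largest index with value < 5192: n = 58 (giving 5017).
Indices 31 through 58: 28 terms.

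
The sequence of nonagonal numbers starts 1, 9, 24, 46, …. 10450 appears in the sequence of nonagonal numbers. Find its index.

Set n(7n−5)/2 = 10450, giving 7n² − 5n − 20900 = 0.
The discriminant is 25 + 56·10450 = 585225, and √585225 = 765.
So n = (5 + 765) / 14 = 770/14 = 55.

55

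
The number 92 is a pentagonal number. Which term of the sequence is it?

8

Set n(3n−1)/2 = 92, giving 3n² − n − 184 = 0.
The discriminant is 1 + 24·92 = 2209, and √2209 = 47.
So n = (1 + 47) / 6 = 48/6 = 8.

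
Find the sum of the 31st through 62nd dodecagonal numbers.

353648

Σ i(5i−4) = 5Σi² − 4Σi over i = 31..62.
Σi = 1953 − 465 = 1488 and Σi² = 81375 − 9455 = 71920.
5·71920 − 4·1488 = 353648.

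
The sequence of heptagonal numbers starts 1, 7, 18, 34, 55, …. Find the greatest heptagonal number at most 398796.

Solve n(5n−3)/2 ≤ 398796 for integer n.
n = 399 gives 397404 ≤ 398796, while n = 400 gives 399400 > 398796; so the answer is 397404.

397404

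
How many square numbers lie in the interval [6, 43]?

The n-th square number is n².
Smallest index with value ≥ 6: n = 3 (giving 9).
Largest index with value ≤ 43: n = 6 (giving 36).
Indices 3 through 6: 4 terms.

4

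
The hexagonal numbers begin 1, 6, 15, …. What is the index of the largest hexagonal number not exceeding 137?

8

Solve n(2n−1) ≤ 137 for integer n.
n = 8 gives 120 ≤ 137, while n = 9 gives 153 > 137; so the answer is index 8.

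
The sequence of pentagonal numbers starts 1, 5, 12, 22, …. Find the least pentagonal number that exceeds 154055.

154401

Solve n(3n−1)/2 > 154055 for integer n.
The largest n with value ≤ 154055 is 320 (since 153440 ≤ 154055 < 154401), so the first above is n = 321, value 154401.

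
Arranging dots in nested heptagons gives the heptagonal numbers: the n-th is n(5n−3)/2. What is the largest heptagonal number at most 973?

970

Solve n(5n−3)/2 ≤ 973 for integer n.
n = 20 gives 970 ≤ 973, while n = 21 gives 1071 > 973; so the answer is 970.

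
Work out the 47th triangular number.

1128

The 47th triangular number is n(n+1)/2 with n = 47.
47·48/2 = 2256/2 = 1128.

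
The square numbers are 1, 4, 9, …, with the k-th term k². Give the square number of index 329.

The 329th square number is n² with n = 329.
329² = 108241.

108241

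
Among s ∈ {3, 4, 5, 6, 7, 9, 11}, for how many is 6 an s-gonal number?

2

s = 3: P(3, 3) = 6. ✓
s = 4: P(4, 2) = 4 and P(4, 3) = 9; 6 is not s-gonal.
s = 5: P(5, 2) = 5 and P(5, 3) = 12; 6 is not s-gonal.
s = 6: P(6, 2) = 6. ✓
s = 7: P(7, 1) = 1 and P(7, 2) = 7; 6 is not s-gonal.
s = 9: P(9, 1) = 1 and P(9, 2) = 9; 6 is not s-gonal.
s = 11: P(11, 1) = 1 and P(11, 2) = 11; 6 is not s-gonal.
Hits: s ∈ {3, 6} → 2.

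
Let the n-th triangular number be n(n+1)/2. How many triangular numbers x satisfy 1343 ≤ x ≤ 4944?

The n-th triangular number is n(n+1)/2.
Smallest index with value ≥ 1343: n = 52 (giving 1378).
Largest index with value ≤ 4944: n = 98 (giving 4851).
Indices 52 through 98: 47 terms.

47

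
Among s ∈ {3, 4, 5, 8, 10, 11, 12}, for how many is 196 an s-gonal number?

s = 3: P(3, 19) = 190 and P(3, 20) = 210; 196 is not s-gonal.
s = 4: P(4, 14) = 196. ✓
s = 5: P(5, 11) = 176 and P(5, 12) = 210; 196 is not s-gonal.
s = 8: P(8, 8) = 176 and P(8, 9) = 225; 196 is not s-gonal.
s = 10: P(10, 7) = 175 and P(10, 8) = 232; 196 is not s-gonal.
s = 11: P(11, 7) = 196. ✓
s = 12: P(12, 6) = 156 and P(12, 7) = 217; 196 is not s-gonal.
Hits: s ∈ {4, 11} → 2.

2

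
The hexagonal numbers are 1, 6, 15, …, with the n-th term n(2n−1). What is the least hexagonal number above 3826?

3828

Solve n(2n−1) > 3826 for integer n.
The largest n with value ≤ 3826 is 43 (since 3655 ≤ 3826 < 3828), so the first above is n = 44, value 3828.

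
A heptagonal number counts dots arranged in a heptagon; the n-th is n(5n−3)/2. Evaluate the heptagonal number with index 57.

57·(5·57 − 3)/2 = 57·282/2 = 57·141 = 8037.

8037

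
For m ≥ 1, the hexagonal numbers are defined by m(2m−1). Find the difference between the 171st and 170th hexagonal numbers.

Consecutive hexagonal numbers differ by 4n − 3: here 4·171 − 3 = 681.

681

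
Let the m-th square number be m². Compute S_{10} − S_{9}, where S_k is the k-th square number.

19

n² − (n−1)² = 2n − 1, so 10² − 9² = 2·10 − 1 = 19.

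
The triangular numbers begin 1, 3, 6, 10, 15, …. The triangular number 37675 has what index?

Set n(n+1)/2 = 37675, giving n² + n − 75350 = 0.
So n = (-1 + 549) / 2 = 548/2 = 274.

274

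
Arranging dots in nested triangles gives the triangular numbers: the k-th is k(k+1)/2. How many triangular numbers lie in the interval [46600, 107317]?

158

The n-th triangular number is n(n+1)/2.
Smallest index with value ≥ 46600: n = 305 (giving 46665).
Largest index with value ≤ 107317: n = 462 (giving 106953).
Indices 305 through 462: 158 terms.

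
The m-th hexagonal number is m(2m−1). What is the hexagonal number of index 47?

The 47th hexagonal number is n(2n−1) with n = 47.
47·(2·47 − 1) = 47·93 = 4371.

4371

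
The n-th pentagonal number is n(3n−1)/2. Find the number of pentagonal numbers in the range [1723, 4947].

23

The n-th pentagonal number is n(3n−1)/2.
Smallest index with value ≥ 1723: n = 35 (giving 1820).
Largest index with value ≤ 4947: n = 57 (giving 4845).
Indices 35 through 57: 23 terms.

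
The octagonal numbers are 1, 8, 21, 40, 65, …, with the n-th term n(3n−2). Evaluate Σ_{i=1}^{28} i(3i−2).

Σ i(3i−2) = 3Σi² − 2Σi over i = 1..28.
Σi = 406 and Σi² = 7714.
3·7714 − 2·406 = 22330.

22330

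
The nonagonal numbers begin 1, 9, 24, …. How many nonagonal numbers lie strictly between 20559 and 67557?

The n-th nonagonal number is n(7n−5)/2.
Smallest index with value > 20559: n = 78 (giving 21099).
Largest index with value < 67557: n = 139 (giving 67276).
Indices 78 through 139: 62 terms.

62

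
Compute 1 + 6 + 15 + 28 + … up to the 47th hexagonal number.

Σ i(2i−1) = 2Σi² − Σi over i = 1..47.
Σi = 1128 and Σi² = 35720.
2·35720 − 1·1128 = 70312.

70312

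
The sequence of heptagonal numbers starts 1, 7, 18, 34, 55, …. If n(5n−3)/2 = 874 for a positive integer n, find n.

Set n(5n−3)/2 = 874, giving 5n² − 3n − 1748 = 0.
So n = (3 + 187) / 10 = 190/10 = 19.

19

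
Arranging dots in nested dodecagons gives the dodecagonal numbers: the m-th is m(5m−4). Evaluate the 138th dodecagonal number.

The 138th dodecagonal number is n(5n−4) with n = 138.
138·(5·138 − 4) = 138·686 = 94668.

94668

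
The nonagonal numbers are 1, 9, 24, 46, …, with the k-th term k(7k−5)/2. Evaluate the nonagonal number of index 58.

The 58th nonagonal number is n(7n−5)/2 with n = 58.
58·(7·58 − 5)/2 = 58·401/2 = 11629.

11629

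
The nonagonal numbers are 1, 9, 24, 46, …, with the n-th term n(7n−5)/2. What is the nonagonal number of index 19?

The 19th nonagonal number is n(7n−5)/2 with n = 19.
19·(7·19 − 5)/2 = 19·128/2 = 19·64 = 1216.

1216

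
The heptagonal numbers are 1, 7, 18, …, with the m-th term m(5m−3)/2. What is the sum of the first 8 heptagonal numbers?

Σ i(5i−3)/2 = (5Σi² − 3Σi) / 2 over i = 1..8.
Σi = 36 and Σi² = 204.
(5·204 − 3·36) / 2 = 912/2 = 456.

456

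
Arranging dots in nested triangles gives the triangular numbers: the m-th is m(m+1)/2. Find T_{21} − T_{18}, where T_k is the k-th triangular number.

60

21·22/2 = 231 and 18·19/2 = 171.
Difference: 231 − 171 = 60.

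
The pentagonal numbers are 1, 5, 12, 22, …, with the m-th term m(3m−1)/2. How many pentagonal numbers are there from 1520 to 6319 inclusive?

The n-th pentagonal number is n(3n−1)/2.
Smallest index with value ≥ 1520: n = 32 (giving 1520).
Largest index with value ≤ 6319: n = 65 (giving 6305).
Indices 32 through 65: 34 terms.

34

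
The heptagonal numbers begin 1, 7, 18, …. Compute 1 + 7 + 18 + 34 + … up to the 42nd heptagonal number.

Σ i(5i−3)/2 = (5Σi² − 3Σi) / 2 over i = 1..42.
Σi = 903 and Σi² = 25585.
(5·25585 − 3·903) / 2 = 125216/2 = 62608.

62608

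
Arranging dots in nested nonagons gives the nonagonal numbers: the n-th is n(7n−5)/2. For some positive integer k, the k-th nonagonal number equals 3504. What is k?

32

Set n(7n−5)/2 = 3504, giving 7n² − 5n − 7008 = 0.
So n = (5 + 443) / 14 = 448/14 = 32.
Check: 32·(7·32 − 5)/2 = 3504. ✓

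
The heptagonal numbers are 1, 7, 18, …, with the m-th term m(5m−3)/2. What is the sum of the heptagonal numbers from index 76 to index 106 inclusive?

643746

Σ i(5i−3)/2 = (5Σi² − 3Σi) / 2 over i = 76..106.
Σi = 5671 − 2850 = 2821 and Σi² = 402641 − 143450 = 259191.
(5·259191 − 3·2821) / 2 = 1287492/2 = 643746.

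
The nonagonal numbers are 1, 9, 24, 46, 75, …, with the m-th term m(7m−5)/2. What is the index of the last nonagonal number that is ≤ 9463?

52

Solve n(7n−5)/2 ≤ 9463 for integer n.
n = 52 gives 9334 ≤ 9463, while n = 53 gives 9699 > 9463; so the answer is index 52.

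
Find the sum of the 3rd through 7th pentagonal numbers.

190

Σ i(3i−1)/2 = (3Σi² − Σi) / 2 over i = 3..7.
Σi = 28 − 3 = 25 and Σi² = 140 − 5 = 135.
(3·135 − 1·25) / 2 = 380/2 = 190.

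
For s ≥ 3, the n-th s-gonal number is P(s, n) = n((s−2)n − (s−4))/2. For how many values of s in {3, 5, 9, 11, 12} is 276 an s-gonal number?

1

s = 3: P(3, 23) = 276. ✓
s = 5: P(5, 13) = 247 and P(5, 14) = 287; 276 is not s-gonal.
s = 9: P(9, 9) = 261 and P(9, 10) = 325; 276 is not s-gonal.
s = 11: P(11, 8) = 260 and P(11, 9) = 333; 276 is not s-gonal.
s = 12: P(12, 7) = 217 and P(12, 8) = 288; 276 is not s-gonal.
Hits: s ∈ {3} → 1.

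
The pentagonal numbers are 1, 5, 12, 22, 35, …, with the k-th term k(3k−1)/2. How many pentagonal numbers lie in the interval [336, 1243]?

13

The n-th pentagonal number is n(3n−1)/2.
Smallest index with value ≥ 336: n = 16 (giving 376).
Largest index with value ≤ 1243: n = 28 (giving 1162).
Indices 16 through 28: 13 terms.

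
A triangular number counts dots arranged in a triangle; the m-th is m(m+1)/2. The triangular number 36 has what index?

8

Set n(n+1)/2 = 36, giving n² + n − 72 = 0.
So n = (-1 + 17) / 2 = 16/2 = 8.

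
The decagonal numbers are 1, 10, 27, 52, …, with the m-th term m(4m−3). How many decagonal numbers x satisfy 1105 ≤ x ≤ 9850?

The n-th decagonal number is n(4n−3).
Smallest index with value ≥ 1105: n = 17 (giving 1105).
Largest index with value ≤ 9850: n = 50 (giving 9850).
Indices 17 through 50: 34 terms.

34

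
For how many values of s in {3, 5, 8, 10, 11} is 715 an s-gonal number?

s = 3: P(3, 37) = 703 and P(3, 38) = 741; 715 is not s-gonal.
s = 5: P(5, 22) = 715. ✓
s = 8: P(8, 15) = 645 and P(8, 16) = 736; 715 is not s-gonal.
s = 10: P(10, 13) = 637 and P(10, 14) = 742; 715 is not s-gonal.
s = 11: P(11, 13) = 715. ✓
Hits: s ∈ {5, 11} → 2.

2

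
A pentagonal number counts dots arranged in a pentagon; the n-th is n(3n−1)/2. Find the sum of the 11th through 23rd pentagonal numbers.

5798

Σ i(3i−1)/2 = (3Σi² − Σi) / 2 over i = 11..23.
Σi = 276 − 55 = 221 and Σi² = 4324 − 385 = 3939.
(3·3939 − 1·221) / 2 = 11596/2 = 5798.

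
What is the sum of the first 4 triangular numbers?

20

Σ i(i+1)/2 = (Σi² + Σi) / 2 over i = 1..4.
Σi = 10 and Σi² = 30.
(1·30 + 1·10) / 2 = 40/2 = 20.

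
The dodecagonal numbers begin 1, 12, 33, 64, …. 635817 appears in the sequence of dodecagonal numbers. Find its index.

357

Set n(5n−4) = 635817, giving 5n² − 4n − 635817 = 0.
The discriminant is 16 + 20·635817 = 12716356, and √12716356 = 3566.
So n = (4 + 3566) / 10 = 3570/10 = 357.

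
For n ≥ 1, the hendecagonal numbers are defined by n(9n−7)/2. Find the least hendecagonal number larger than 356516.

356871

Solve n(9n−7)/2 > 356516 for integer n.
The largest n with value ≤ 356516 is 281 (since 354341 ≤ 356516 < 356871), so the first above is n = 282, value 356871.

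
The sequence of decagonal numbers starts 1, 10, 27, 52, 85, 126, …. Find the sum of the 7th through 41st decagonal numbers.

92400

Σ i(4i−3) = 4Σi² − 3Σi over i = 7..41.
Σi = 861 − 21 = 840 and Σi² = 23821 − 91 = 23730.
4·23730 − 3·840 = 92400.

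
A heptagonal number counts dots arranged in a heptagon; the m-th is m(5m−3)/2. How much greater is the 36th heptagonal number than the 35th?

Consecutive heptagonal numbers differ by 5n − 4: here 5·36 − 4 = 176.

176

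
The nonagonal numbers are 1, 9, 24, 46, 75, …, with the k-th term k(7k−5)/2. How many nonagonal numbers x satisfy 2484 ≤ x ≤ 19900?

The n-th nonagonal number is n(7n−5)/2.
Smallest index with value ≥ 2484: n = 27 (giving 2484).
Largest index with value ≤ 19900: n = 75 (giving 19500).
Indices 27 through 75: 49 terms.

49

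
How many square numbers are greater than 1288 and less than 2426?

The n-th square number is n².
Smallest index with value > 1288: n = 36 (giving 1296).
Largest index with value < 2426: n = 49 (giving 2401).
Indices 36 through 49: 14 terms.

14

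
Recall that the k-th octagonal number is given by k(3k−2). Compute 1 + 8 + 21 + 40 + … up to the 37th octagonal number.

Σ i(3i−2) = 3Σi² − 2Σi over i = 1..37.
Σi = 703 and Σi² = 17575.
3·17575 − 2·703 = 51319.

51319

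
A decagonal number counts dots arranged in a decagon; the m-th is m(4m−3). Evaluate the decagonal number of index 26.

2626

26·(4·26 − 3) = 26·101 = 2626.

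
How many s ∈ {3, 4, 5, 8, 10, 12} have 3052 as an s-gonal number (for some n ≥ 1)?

s = 3: P(3, 77) = 3003 and P(3, 78) = 3081; 3052 is not s-gonal.
s = 4: P(4, 55) = 3025 and P(4, 56) = 3136; 3052 is not s-gonal.
s = 5: P(5, 45) = 3015 and P(5, 46) = 3151; 3052 is not s-gonal.
s = 8: P(8, 32) = 3008 and P(8, 33) = 3201; 3052 is not s-gonal.
s = 10: P(10, 28) = 3052. ✓
s = 12: P(12, 25) = 3025 and P(12, 26) = 3276; 3052 is not s-gonal.
Hits: s ∈ {10} → 1.

1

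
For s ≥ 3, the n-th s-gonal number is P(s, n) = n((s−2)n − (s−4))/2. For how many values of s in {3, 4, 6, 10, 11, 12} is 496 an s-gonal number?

2

s = 3: P(3, 31) = 496. ✓
s = 4: P(4, 22) = 484 and P(4, 23) = 529; 496 is not s-gonal.
s = 6: P(6, 16) = 496. ✓
s = 10: P(10, 11) = 451 and P(10, 12) = 540; 496 is not s-gonal.
s = 11: P(11, 10) = 415 and P(11, 11) = 506; 496 is not s-gonal.
s = 12: P(12, 10) = 460 and P(12, 11) = 561; 496 is not s-gonal.
Hits: s ∈ {3, 6} → 2.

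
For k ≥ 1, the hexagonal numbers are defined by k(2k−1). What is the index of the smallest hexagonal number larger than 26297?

Solve n(2n−1) > 26297 for integer n.
The largest n with value ≤ 26297 is 114 (since 25878 ≤ 26297 < 26335), so the first above is n = 115, value 26335.

115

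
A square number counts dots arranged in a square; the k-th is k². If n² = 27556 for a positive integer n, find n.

We need n² = 27556, so n = √27556 = 166.

166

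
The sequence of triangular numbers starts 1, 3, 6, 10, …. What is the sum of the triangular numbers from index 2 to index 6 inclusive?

55

Σ i(i+1)/2 = (Σi² + Σi) / 2 over i = 2..6.
Σi = 21 − 1 = 20 and Σi² = 91 − 1 = 90.
(1·90 + 1·20) / 2 = 110/2 = 55.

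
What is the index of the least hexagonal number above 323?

Solve n(2n−1) > 323 for integer n.
The largest n with value ≤ 323 is 12 (since 276 ≤ 323 < 325), so the first above is n = 13, value 325.

13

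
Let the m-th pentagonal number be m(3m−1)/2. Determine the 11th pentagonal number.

The 11th pentagonal number is n(3n−1)/2 with n = 11.
11·(3·11 − 1)/2 = 11·32/2 = 11·16 = 176.

176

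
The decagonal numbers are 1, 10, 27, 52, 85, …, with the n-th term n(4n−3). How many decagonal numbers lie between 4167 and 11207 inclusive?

The n-th decagonal number is n(4n−3).
Smallest index with value ≥ 4167: n = 33 (giving 4257).
Largest index with value ≤ 11207: n = 53 (giving 11077).
Indices 33 through 53: 21 terms.

21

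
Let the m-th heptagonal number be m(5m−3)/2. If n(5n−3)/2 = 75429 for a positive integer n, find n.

Set n(5n−3)/2 = 75429, giving 5n² − 3n − 150858 = 0.
So n = (3 + 1737) / 10 = 1740/10 = 174.
Check: 174·(5·174 − 3)/2 = 75429. ✓

174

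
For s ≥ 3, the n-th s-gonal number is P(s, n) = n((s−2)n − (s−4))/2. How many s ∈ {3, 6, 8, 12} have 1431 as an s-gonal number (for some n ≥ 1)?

2

s = 3: P(3, 53) = 1431. ✓
s = 6: P(6, 27) = 1431. ✓
s = 8: P(8, 22) = 1408 and P(8, 23) = 1541; 1431 is not s-gonal.
s = 12: P(12, 17) = 1377 and P(12, 18) = 1548; 1431 is not s-gonal.
Hits: s ∈ {3, 6} → 2.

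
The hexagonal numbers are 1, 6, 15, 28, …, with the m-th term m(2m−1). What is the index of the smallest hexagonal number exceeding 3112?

40

Solve n(2n−1) > 3112 for integer n.
The largest n with value ≤ 3112 is 39 (since 3003 ≤ 3112 < 3160), so the first above is n = 40, value 3160.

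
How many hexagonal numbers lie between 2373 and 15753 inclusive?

55

The n-th hexagonal number is n(2n−1).
Smallest index with value ≥ 2373: n = 35 (giving 2415).
Largest index with value ≤ 15753: n = 89 (giving 15753).
Indices 35 through 89: 55 terms.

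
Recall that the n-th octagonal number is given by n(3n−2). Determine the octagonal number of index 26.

26·(3·26 − 2) = 26·76 = 1976.

1976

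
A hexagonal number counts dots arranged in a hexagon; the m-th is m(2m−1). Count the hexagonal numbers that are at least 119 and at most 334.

The n-th hexagonal number is n(2n−1).
Smallest index with value ≥ 119: n = 8 (giving 120).
Largest index with value ≤ 334: n = 13 (giving 325).
Indices 8 through 13: 6 terms.

6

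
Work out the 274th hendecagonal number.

274·(9·274 − 7)/2 = 274·2459/2 = 336883.

336883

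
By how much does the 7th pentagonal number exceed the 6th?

19

Consecutive pentagonal numbers differ by 3n − 2: here 3·7 − 2 = 19.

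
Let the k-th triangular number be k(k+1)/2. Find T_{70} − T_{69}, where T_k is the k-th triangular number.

Consecutive triangular numbers differ by n: T_{70} − T_{69} = 70.

70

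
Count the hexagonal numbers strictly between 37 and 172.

5

The n-th hexagonal number is n(2n−1).
Smallest index with value > 37: n = 5 (giving 45).
Largest index with value < 172: n = 9 (giving 153).
Indices 5 through 9: 5 terms.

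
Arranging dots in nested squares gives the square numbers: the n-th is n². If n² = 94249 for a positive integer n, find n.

307

We need n² = 94249, so n = √94249 = 307.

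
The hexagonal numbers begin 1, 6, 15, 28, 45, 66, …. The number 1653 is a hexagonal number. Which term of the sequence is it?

Set n(2n−1) = 1653, giving 2n² − n − 1653 = 0.
The discriminant is 1 + 8·1653 = 13225, and √13225 = 115.
So n = (1 + 115) / 4 = 116/4 = 29.
Check: 29·(2·29 − 1) = 1653. ✓

29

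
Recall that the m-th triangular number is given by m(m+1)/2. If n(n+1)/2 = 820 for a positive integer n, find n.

40

Set n(n+1)/2 = 820, giving n² + n − 1640 = 0.
The discriminant is 1 + 8·820 = 6561, and √6561 = 81.
So n = (-1 + 81) / 2 = 80/2 = 40.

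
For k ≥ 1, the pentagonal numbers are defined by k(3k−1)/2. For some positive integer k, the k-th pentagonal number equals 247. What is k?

Set n(3n−1)/2 = 247, giving 3n² − n − 494 = 0.
The discriminant is 1 + 24·247 = 5929, and √5929 = 77.
So n = (1 + 77) / 6 = 78/6 = 13.
Check: 13·(3·13 − 1)/2 = 247. ✓

13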